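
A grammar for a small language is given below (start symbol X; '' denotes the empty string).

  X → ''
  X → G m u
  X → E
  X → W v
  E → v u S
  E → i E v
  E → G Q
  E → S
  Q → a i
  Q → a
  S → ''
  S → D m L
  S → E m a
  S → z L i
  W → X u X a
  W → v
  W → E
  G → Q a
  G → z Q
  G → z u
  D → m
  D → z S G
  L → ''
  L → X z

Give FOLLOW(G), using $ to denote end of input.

In X → G m u: add FIRST(m u) = { m }.
In E → G Q: add FIRST(Q) = { a }.
In D → z S G: G is at the end, add FOLLOW(D) = { m }.
Union: FOLLOW(G) = { a, m }.

{ a, m }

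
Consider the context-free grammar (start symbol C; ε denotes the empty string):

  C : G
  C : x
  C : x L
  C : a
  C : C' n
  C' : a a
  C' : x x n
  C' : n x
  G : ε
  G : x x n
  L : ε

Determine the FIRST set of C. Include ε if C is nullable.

From C : G: add FIRST(G) = { x, ε } (including ε since G is nullable).
C : x contributes {x}.
C : x L contributes {x}.
C : a contributes {a}.
From C : C' n: add FIRST(C') = { a, n, x }.
Union: FIRST(C) = { a, n, x, ε }.

{ a, n, x, ε }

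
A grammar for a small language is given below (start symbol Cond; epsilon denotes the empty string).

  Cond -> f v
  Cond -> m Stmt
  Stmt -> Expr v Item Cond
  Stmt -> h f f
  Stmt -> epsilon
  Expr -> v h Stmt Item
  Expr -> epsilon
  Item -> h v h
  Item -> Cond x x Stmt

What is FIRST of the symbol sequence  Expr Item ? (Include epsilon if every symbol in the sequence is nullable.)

{ f, h, m, v }

Add FIRST(Expr)\{epsilon} = { v }; Expr is nullable, continue.
Add FIRST(Item) = { f, h, m }; Item is not nullable, stop.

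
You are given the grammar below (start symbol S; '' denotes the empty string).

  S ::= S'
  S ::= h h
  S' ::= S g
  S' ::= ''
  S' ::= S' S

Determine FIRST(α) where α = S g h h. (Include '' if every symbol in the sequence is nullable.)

Add FIRST(S)\{''} = { g, h }; S is nullable, continue.
g is a terminal; add {g} and stop.

{ g, h }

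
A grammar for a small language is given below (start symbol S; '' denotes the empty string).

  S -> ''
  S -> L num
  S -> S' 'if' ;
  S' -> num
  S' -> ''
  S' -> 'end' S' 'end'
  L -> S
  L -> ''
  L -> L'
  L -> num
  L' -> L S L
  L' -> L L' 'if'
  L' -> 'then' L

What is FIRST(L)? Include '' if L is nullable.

{ 'end', 'if', 'then', num, '' }

From L -> S: add FIRST(S) = { 'end', 'if', 'then', num, '' } (including '' since S is nullable).
L -> '' contributes ''.
From L -> L': add FIRST(L') = { 'end', 'if', 'then', num, '' } (including '' since L' is nullable).
L -> num contributes {num}.
Union: FIRST(L) = { 'end', 'if', 'then', num, '' }.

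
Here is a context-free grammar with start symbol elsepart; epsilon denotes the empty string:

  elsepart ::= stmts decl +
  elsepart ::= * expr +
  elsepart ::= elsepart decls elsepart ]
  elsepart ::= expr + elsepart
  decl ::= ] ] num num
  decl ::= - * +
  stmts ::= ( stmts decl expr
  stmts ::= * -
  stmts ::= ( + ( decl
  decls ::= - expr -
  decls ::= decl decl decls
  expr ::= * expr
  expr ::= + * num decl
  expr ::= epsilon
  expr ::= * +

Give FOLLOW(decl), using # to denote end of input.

In elsepart ::= stmts decl +: add FIRST(+) = { + }.
In stmts ::= ( stmts decl expr: add FIRST(expr)\{epsilon} = { *, + }.
  Since expr is nullable, also add FOLLOW(stmts) = { -, ] }.
In stmts ::= ( + ( decl: decl is at the end, add FOLLOW(stmts) = { -, ] }.
In decls ::= decl decl decls: add FIRST(decl decls) = { -, ] }.
In decls ::= decl decl decls: add FIRST(decls) = { -, ] }.
In expr ::= + * num decl: decl is at the end, add FOLLOW(expr) = { +, -, ] }.
Union: FOLLOW(decl) = { *, +, -, ] }.

{ *, +, -, ] }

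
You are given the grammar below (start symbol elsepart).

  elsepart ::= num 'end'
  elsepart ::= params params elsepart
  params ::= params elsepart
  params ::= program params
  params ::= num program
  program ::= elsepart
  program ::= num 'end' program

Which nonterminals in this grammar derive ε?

No nonterminal has an empty production or an RHS whose symbols are all nullable.

{ } (none)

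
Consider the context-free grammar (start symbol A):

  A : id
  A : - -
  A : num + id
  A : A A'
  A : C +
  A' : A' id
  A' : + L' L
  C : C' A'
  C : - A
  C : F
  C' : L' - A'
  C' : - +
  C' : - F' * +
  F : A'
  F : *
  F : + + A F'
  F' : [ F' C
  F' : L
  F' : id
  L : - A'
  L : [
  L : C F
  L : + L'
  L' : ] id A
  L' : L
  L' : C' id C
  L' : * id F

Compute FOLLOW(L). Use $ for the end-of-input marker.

{ $, *, +, -, [, ], id }

In A' : + L' L: L is at the end, add FOLLOW(A') = { $, *, +, -, [, ], id }.
In F' : L: L is at the end, add FOLLOW(F') = { $, *, +, -, [, ], id }.
In L' : L: L is at the end, add FOLLOW(L') = { $, *, +, -, [, ], id }.
Union: FOLLOW(L) = { $, *, +, -, [, ], id }.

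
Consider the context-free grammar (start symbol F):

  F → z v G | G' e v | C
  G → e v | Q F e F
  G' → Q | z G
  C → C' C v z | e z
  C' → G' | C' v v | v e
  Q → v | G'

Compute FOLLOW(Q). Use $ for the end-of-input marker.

In G → Q F e F: add FIRST(F e F) = { e, v, z }.
In G' → Q: Q is at the end, add FOLLOW(G') = { e, v, z }.
Union: FOLLOW(Q) = { e, v, z }.

{ e, v, z }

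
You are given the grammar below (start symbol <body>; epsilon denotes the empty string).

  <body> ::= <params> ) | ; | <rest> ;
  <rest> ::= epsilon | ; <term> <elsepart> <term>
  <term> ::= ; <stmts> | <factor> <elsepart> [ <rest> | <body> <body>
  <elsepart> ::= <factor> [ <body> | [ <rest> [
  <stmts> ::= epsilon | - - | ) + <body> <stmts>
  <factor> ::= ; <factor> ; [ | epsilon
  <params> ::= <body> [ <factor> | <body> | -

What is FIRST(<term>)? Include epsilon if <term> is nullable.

<term> ::= ; <stmts> contributes {;}.
From <term> ::= <factor> <elsepart> [ <rest>: <factor> nullable, take FIRST(<factor>) ∪ FIRST(<elsepart>) = { ;, [ }.
From <term> ::= <body> <body>: add FIRST(<body>) = { -, ; }.
Union: FIRST(<term>) = { -, ;, [ }.

{ -, ;, [ }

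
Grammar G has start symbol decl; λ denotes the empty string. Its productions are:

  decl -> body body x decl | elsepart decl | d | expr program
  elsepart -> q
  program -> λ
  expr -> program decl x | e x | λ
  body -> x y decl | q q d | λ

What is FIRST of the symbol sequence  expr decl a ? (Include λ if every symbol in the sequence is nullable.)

Add FIRST(expr)\{λ} = { d, e, q, x }; expr is nullable, continue.
Add FIRST(decl)\{λ} = { d, e, q, x }; decl is nullable, continue.
a is a terminal; add {a} and stop.

{ a, d, e, q, x }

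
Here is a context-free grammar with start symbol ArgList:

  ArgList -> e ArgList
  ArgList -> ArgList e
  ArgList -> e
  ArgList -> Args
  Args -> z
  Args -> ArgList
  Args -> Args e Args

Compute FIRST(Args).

{ e, z }

Args -> z contributes {z}.
From Args -> ArgList: add FIRST(ArgList) = { e, z }.
From Args -> Args e Args: add FIRST(Args) = { e, z }.
Union: FIRST(Args) = { e, z }.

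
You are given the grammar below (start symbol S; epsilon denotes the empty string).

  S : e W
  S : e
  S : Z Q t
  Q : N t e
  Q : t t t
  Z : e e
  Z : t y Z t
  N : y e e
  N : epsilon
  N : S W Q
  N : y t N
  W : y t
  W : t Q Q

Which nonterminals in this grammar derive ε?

{ N }

Directly nullable (have an epsilon-production): N.
No other nonterminal has a production whose RHS symbols are all nullable.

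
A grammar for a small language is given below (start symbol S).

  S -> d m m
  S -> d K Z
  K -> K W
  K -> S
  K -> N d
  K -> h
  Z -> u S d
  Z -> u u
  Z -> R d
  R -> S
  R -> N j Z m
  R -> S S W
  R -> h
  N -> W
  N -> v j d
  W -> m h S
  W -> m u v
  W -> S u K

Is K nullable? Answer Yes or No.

No

No nonterminal in this grammar is nullable.
No production of K has an RHS whose symbols are all nullable, so K is not nullable.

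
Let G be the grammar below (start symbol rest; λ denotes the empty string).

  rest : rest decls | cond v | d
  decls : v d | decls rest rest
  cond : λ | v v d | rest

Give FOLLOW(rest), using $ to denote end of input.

{ $, d, v }

rest is the start symbol, so $ ∈ FOLLOW(rest).
In rest : rest decls: add FIRST(decls) = { v }.
In decls : decls rest rest: add FIRST(rest) = { d, v }.
In decls : decls rest rest: rest is at the end, add FOLLOW(decls) = { $, d, v }.
In cond : rest: rest is at the end, add FOLLOW(cond) = { v }.
Union: FOLLOW(rest) = { $, d, v }.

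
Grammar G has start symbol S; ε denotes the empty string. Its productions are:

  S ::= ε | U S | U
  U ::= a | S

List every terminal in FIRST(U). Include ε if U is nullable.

U ::= a contributes {a}.
From U ::= S: add FIRST(S) = { a, ε } (including ε since S is nullable).
Union: FIRST(U) = { a, ε }.

{ a, ε }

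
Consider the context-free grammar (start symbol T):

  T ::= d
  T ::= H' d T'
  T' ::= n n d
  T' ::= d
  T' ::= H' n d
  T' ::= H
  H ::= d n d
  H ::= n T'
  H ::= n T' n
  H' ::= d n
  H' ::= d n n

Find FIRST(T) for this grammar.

{ d }

T ::= d contributes {d}.
From T ::= H' d T': add FIRST(H') = { d }.
Union: FIRST(T) = { d }.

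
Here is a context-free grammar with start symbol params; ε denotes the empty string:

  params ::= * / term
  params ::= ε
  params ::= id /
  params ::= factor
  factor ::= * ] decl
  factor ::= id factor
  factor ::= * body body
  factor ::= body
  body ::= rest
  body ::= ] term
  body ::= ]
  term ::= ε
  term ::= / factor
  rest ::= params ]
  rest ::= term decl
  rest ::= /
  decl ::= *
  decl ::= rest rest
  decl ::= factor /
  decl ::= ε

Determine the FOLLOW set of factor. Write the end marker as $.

{ $, *, /, ], id }

In params ::= factor: factor is at the end, add FOLLOW(params) = { $, ] }.
In factor ::= id factor: factor is at the end, add FOLLOW(factor) = { $, *, /, ], id }.
In term ::= / factor: factor is at the end, add FOLLOW(term) = { $, *, /, ], id }.
In decl ::= factor /: add FIRST(/) = { / }.
Union: FOLLOW(factor) = { $, *, /, ], id }.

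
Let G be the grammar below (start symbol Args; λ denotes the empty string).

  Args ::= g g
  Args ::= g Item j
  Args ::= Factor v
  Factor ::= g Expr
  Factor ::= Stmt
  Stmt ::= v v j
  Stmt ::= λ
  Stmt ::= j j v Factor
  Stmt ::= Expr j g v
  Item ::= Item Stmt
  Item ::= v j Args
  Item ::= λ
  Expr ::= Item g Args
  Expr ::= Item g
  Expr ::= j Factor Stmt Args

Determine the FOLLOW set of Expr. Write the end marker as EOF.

In Factor ::= g Expr: Expr is at the end, add FOLLOW(Factor) = { g, j, v }.
In Stmt ::= Expr j g v: add FIRST(j g v) = { j }.
Union: FOLLOW(Expr) = { g, j, v }.

{ g, j, v }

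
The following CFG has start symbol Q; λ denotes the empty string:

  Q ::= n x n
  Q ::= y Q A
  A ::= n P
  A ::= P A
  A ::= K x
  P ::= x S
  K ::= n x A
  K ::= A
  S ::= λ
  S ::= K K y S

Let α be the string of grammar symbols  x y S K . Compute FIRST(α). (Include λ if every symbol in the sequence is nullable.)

x is a terminal; add {x} and stop.

{ x }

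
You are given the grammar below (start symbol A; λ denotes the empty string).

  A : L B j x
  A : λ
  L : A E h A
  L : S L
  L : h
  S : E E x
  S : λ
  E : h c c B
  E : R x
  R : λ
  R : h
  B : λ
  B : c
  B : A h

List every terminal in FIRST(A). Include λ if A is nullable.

{ h, x, λ }

From A : L B j x: add FIRST(L) = { h, x }.
A : λ contributes λ.
Union: FIRST(A) = { h, x, λ }.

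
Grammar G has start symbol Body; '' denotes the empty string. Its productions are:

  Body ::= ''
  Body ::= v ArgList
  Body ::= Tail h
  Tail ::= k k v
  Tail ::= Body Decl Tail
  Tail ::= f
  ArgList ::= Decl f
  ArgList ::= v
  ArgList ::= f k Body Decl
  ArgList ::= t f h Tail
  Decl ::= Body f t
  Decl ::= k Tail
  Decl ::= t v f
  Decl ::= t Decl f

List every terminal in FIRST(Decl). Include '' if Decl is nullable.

{ f, k, t, v }

From Decl ::= Body f t: Body nullable, take FIRST(Body) ∪ {f} = { f, k, t, v }.
Decl ::= k Tail contributes {k}.
Decl ::= t v f contributes {t}.
Decl ::= t Decl f contributes {t}.
Union: FIRST(Decl) = { f, k, t, v }.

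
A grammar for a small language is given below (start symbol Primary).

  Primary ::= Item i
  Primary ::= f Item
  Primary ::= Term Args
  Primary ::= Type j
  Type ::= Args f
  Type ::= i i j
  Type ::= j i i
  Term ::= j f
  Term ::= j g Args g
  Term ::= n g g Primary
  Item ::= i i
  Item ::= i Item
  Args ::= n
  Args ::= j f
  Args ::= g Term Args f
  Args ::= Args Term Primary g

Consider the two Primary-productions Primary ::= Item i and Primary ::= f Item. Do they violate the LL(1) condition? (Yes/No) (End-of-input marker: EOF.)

No

FIRST(Item i) = { i } and FIRST(f Item) = { f }.
The FIRST sets are disjoint and neither alternative is nullable — no conflict.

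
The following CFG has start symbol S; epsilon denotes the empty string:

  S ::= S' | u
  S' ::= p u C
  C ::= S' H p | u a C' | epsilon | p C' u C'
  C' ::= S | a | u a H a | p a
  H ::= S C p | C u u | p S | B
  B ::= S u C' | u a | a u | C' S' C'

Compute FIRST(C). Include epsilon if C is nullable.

From C ::= S' H p: add FIRST(S') = { p }.
C ::= u a C' contributes {u}.
C ::= epsilon contributes epsilon.
C ::= p C' u C' contributes {p}.
Union: FIRST(C) = { p, u, epsilon }.

{ p, u, epsilon }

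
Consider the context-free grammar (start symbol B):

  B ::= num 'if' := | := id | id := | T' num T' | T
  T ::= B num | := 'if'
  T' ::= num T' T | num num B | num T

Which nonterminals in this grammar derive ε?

{ } (none)

No nonterminal has an empty production or an RHS whose symbols are all nullable.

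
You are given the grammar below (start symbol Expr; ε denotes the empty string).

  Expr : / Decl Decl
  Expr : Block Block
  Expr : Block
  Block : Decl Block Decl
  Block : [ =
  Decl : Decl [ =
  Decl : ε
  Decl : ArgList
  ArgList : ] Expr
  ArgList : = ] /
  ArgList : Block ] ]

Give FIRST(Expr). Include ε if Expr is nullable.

{ /, =, [, ] }

Expr : / Decl Decl contributes {/}.
From Expr : Block Block: add FIRST(Block) = { =, [, ] }.
From Expr : Block: add FIRST(Block) = { =, [, ] }.
Union: FIRST(Expr) = { /, =, [, ] }.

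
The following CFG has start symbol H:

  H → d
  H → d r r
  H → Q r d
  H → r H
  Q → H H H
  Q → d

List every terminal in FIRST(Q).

From Q → H H H: add FIRST(H) = { d, r }.
Q → d contributes {d}.
Union: FIRST(Q) = { d, r }.

{ d, r }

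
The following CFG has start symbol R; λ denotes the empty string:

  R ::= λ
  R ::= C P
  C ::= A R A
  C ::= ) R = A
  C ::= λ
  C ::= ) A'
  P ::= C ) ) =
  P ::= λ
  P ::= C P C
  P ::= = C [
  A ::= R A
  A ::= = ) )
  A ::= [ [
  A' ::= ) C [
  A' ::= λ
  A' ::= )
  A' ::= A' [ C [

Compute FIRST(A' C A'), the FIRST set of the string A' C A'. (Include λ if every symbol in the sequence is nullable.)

Add FIRST(A')\{λ} = { ), [ }; A' is nullable, continue.
Add FIRST(C)\{λ} = { ), =, [ }; C is nullable, continue.
Add FIRST(A')\{λ} = { ), [ }; A' is nullable, continue.
Every symbol is nullable, so include λ.

{ ), =, [, λ }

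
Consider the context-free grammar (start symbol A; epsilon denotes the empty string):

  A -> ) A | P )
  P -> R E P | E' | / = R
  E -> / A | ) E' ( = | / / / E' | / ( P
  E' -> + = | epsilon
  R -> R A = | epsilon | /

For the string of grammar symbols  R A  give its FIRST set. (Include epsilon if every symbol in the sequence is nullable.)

Add FIRST(R)\{epsilon} = { ), +, / }; R is nullable, continue.
Add FIRST(A) = { ), +, / }; A is not nullable, stop.

{ ), +, / }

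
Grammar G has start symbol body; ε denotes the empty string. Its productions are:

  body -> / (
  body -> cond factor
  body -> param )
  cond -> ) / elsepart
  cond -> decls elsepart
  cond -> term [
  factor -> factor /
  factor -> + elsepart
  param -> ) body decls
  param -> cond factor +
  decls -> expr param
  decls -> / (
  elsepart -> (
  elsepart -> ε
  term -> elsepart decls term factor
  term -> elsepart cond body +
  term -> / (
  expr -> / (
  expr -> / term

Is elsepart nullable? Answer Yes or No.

Yes

elsepart has an ε-production, so elsepart ⇒ ε.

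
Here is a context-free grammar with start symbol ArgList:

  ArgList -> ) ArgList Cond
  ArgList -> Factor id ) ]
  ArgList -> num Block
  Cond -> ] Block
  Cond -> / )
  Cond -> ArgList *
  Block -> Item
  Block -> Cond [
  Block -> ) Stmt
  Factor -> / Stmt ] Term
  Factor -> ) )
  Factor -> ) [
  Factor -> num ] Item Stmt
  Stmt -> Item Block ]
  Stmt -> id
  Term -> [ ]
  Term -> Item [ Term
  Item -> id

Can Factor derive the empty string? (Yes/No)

No nonterminal in this grammar is nullable.
No production of Factor has an RHS whose symbols are all nullable, so Factor is not nullable.

No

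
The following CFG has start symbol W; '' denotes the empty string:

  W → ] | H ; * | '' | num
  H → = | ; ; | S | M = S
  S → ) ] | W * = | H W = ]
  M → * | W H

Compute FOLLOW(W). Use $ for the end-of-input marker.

{ $, ), *, ;, =, ], num }

W is the start symbol, so $ ∈ FOLLOW(W).
In S → W * =: add FIRST(* =) = { * }.
In S → H W = ]: add FIRST(= ]) = { = }.
In M → W H: add FIRST(H) = { ), *, ;, =, ], num }.
Union: FOLLOW(W) = { $, ), *, ;, =, ], num }.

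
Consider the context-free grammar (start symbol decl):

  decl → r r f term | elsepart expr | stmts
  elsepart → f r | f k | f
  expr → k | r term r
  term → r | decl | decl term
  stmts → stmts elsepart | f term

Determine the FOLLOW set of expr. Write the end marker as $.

{ $, f, r }

In decl → elsepart expr: expr is at the end, add FOLLOW(decl) = { $, f, r }.
Union: FOLLOW(expr) = { $, f, r }.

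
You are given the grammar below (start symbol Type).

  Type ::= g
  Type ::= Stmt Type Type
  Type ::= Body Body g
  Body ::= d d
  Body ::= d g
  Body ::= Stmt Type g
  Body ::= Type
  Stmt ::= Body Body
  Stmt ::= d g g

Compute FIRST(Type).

{ d, g }

Type ::= g contributes {g}.
From Type ::= Stmt Type Type: add FIRST(Stmt) = { d, g }.
From Type ::= Body Body g: add FIRST(Body) = { d, g }.
Union: FIRST(Type) = { d, g }.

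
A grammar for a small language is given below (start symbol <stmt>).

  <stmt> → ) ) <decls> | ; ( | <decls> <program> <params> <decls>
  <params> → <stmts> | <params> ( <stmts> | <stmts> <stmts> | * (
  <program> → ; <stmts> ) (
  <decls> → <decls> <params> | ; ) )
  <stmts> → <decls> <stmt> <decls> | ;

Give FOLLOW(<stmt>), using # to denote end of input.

{ #, ; }

<stmt> is the start symbol, so # ∈ FOLLOW(<stmt>).
In <stmts> → <decls> <stmt> <decls>: add FIRST(<decls>) = { ; }.
Union: FOLLOW(<stmt>) = { #, ; }.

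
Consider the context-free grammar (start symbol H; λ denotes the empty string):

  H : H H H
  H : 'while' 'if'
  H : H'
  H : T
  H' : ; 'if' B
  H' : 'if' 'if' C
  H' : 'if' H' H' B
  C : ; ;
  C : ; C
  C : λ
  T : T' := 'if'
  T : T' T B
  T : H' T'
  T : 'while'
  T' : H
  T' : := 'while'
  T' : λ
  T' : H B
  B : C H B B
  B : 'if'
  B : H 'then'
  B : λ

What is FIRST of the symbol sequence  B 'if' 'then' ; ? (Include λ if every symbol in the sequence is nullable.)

Add FIRST(B)\{λ} = { 'if', 'while', :=, ; }; B is nullable, continue.
'if' is a terminal; add {'if'} and stop.

{ 'if', 'while', :=, ; }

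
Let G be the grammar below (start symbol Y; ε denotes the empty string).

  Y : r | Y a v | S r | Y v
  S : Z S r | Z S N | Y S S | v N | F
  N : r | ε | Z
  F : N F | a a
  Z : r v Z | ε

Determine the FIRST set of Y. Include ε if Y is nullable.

Y : r contributes {r}.
From Y : Y a v: add FIRST(Y) = { a, r, v }.
From Y : S r: add FIRST(S) = { a, r, v }.
From Y : Y v: add FIRST(Y) = { a, r, v }.
Union: FIRST(Y) = { a, r, v }.

{ a, r, v }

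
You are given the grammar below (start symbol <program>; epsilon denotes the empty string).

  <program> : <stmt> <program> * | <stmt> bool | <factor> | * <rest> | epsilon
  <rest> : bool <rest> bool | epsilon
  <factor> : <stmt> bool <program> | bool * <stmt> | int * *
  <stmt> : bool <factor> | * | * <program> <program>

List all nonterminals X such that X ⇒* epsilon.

Directly nullable (have an epsilon-production): <program>, <rest>.
No other nonterminal has a production whose RHS symbols are all nullable.

{ <program>, <rest> }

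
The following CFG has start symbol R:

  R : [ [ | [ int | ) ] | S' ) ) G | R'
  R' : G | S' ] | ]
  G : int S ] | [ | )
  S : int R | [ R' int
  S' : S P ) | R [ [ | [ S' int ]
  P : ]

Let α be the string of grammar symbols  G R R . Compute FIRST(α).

{ ), [, int }

Add FIRST(G) = { ), [, int }; G is not nullable, stop.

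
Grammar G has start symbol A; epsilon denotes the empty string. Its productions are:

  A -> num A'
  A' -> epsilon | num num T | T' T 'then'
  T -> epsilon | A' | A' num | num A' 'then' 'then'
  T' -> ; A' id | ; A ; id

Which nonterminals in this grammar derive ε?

Directly nullable (have an epsilon-production): A', T.
No other nonterminal has a production whose RHS symbols are all nullable.

{ A', T }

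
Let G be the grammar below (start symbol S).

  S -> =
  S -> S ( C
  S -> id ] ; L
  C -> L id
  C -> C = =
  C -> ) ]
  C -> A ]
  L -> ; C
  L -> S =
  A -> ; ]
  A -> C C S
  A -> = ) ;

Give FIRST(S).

{ =, id }

S -> = contributes {=}.
From S -> S ( C: add FIRST(S) = { =, id }.
S -> id ] ; L contributes {id}.
Union: FIRST(S) = { =, id }.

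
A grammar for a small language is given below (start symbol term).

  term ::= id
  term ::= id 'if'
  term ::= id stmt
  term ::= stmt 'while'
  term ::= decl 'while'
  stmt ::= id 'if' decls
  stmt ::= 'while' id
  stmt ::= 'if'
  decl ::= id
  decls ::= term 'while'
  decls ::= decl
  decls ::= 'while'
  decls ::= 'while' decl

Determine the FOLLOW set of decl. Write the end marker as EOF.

{ EOF, 'while' }

In term ::= decl 'while': add FIRST('while') = { 'while' }.
In decls ::= decl: decl is at the end, add FOLLOW(decls) = { EOF, 'while' }.
In decls ::= 'while' decl: decl is at the end, add FOLLOW(decls) = { EOF, 'while' }.
Union: FOLLOW(decl) = { EOF, 'while' }.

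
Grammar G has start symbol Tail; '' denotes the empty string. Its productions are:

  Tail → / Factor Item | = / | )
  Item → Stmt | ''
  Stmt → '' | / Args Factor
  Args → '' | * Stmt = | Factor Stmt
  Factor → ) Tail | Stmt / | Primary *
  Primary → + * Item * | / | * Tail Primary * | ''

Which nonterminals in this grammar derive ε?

Directly nullable (have an ''-production): Item, Stmt, Args, Primary.
No other nonterminal has a production whose RHS symbols are all nullable.

{ Args, Item, Primary, Stmt }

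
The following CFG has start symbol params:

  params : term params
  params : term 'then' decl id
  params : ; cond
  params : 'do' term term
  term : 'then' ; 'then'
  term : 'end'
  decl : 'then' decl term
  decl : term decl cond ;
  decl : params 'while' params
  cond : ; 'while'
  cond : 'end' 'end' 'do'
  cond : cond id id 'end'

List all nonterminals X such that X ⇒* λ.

No nonterminal has an empty production or an RHS whose symbols are all nullable.

{ } (none)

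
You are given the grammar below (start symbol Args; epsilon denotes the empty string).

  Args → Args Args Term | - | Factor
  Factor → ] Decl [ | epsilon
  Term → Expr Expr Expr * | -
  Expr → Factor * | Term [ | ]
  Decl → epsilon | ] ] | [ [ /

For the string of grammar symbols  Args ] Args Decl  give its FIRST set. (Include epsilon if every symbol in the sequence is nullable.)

Add FIRST(Args)\{epsilon} = { *, -, ] }; Args is nullable, continue.
] is a terminal; add {]} and stop.

{ *, -, ] }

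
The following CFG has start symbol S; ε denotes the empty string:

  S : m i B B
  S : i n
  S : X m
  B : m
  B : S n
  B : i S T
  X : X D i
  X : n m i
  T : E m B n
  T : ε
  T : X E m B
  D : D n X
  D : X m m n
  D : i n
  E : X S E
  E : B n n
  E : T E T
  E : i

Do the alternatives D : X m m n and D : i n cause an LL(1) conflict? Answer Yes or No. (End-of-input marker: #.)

No

FIRST(X m m n) = { n } and FIRST(i n) = { i }.
The FIRST sets are disjoint and neither alternative is nullable — no conflict.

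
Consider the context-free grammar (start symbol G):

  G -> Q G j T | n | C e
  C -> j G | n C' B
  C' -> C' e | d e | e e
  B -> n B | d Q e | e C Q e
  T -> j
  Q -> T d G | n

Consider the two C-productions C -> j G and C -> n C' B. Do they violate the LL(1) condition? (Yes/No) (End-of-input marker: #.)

No

FIRST(j G) = { j } and FIRST(n C' B) = { n }.
The FIRST sets are disjoint and neither alternative is nullable — no conflict.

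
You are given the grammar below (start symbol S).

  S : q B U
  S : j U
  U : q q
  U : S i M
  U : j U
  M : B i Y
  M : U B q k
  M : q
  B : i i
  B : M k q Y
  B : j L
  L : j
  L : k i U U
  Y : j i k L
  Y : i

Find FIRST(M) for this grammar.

From M : B i Y: add FIRST(B) = { i, j, q }.
From M : U B q k: add FIRST(U) = { j, q }.
M : q contributes {q}.
Union: FIRST(M) = { i, j, q }.

{ i, j, q }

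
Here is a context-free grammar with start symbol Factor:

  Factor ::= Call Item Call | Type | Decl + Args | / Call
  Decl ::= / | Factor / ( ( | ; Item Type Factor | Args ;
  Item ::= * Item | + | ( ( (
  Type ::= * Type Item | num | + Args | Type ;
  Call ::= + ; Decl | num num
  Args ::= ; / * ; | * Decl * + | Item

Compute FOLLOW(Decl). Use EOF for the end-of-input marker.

In Factor ::= Decl + Args: add FIRST(+ Args) = { + }.
In Call ::= + ; Decl: Decl is at the end, add FOLLOW(Call) = { EOF, (, *, +, / }.
In Args ::= * Decl * +: add FIRST(* +) = { * }.
Union: FOLLOW(Decl) = { EOF, (, *, +, / }.

{ EOF, (, *, +, / }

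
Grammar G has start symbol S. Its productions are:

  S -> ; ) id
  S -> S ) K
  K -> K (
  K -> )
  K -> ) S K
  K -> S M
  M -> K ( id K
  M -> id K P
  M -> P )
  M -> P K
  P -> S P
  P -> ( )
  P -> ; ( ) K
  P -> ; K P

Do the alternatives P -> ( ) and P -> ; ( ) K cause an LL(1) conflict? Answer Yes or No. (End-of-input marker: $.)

FIRST(( )) = { ( } and FIRST(; ( ) K) = { ; }.
The FIRST sets are disjoint and neither alternative is nullable — no conflict.

No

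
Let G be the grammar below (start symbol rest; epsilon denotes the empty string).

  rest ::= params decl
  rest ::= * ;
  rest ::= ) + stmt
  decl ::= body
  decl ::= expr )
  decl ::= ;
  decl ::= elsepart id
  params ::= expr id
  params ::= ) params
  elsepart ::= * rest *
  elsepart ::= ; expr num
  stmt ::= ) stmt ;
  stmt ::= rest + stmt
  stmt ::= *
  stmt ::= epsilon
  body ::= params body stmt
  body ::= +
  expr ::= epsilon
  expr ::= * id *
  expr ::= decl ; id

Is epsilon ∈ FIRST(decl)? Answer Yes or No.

Nullable nonterminals: expr, stmt.
No production of decl has an RHS whose symbols are all nullable, so decl is not nullable.

No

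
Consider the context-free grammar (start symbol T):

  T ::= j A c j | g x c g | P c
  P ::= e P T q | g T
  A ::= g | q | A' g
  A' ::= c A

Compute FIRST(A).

A ::= g contributes {g}.
A ::= q contributes {q}.
From A ::= A' g: add FIRST(A') = { c }.
Union: FIRST(A) = { c, g, q }.

{ c, g, q }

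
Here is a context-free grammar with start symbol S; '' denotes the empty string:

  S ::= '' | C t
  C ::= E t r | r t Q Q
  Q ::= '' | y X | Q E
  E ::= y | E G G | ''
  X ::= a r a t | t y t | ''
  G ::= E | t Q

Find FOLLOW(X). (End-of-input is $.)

In Q ::= y X: X is at the end, add FOLLOW(Q) = { t, y }.
Union: FOLLOW(X) = { t, y }.

{ t, y }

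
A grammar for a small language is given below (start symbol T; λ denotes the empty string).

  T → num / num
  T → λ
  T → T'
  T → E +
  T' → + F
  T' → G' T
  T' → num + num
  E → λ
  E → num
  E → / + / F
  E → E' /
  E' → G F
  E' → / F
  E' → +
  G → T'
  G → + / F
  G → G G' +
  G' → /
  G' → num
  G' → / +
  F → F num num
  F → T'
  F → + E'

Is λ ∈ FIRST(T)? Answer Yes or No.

Yes

T has an λ-production, so T ⇒ λ.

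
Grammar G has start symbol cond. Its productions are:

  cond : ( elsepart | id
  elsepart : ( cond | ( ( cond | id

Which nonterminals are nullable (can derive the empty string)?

{ } (none)

No nonterminal has an empty production or an RHS whose symbols are all nullable.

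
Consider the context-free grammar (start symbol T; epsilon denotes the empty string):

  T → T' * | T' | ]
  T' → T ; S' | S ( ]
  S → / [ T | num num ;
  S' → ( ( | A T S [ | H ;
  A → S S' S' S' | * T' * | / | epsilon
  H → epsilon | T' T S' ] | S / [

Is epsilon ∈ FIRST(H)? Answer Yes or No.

Yes

H has an epsilon-production, so H ⇒ epsilon.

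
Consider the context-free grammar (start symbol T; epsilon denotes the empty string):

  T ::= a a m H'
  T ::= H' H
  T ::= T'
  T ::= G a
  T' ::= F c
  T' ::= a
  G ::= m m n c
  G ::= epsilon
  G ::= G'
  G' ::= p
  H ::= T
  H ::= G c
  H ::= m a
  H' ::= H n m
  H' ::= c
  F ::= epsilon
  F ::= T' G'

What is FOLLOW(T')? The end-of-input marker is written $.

In T ::= T': T' is at the end, add FOLLOW(T) = { $, n }.
In F ::= T' G': add FIRST(G') = { p }.
Union: FOLLOW(T') = { $, n, p }.

{ $, n, p }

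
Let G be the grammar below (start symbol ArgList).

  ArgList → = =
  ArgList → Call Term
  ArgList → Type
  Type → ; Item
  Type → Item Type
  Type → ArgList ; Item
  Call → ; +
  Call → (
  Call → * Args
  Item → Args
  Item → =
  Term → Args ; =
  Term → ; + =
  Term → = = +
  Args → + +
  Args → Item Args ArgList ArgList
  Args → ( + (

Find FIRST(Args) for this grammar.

{ (, +, = }

Args → + + contributes {+}.
From Args → Item Args ArgList ArgList: add FIRST(Item) = { (, +, = }.
Args → ( + ( contributes {(}.
Union: FIRST(Args) = { (, +, = }.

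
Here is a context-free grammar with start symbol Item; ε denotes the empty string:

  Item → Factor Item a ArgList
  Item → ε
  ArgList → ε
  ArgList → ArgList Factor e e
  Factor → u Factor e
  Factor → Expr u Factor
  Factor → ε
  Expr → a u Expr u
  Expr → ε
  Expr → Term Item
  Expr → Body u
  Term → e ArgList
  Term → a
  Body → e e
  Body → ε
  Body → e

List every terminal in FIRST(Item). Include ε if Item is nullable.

From Item → Factor Item a ArgList: Factor, Item nullable, take FIRST(Factor) ∪ FIRST(Item) ∪ {a} = { a, e, u }.
Item → ε contributes ε.
Union: FIRST(Item) = { a, e, u, ε }.

{ a, e, u, ε }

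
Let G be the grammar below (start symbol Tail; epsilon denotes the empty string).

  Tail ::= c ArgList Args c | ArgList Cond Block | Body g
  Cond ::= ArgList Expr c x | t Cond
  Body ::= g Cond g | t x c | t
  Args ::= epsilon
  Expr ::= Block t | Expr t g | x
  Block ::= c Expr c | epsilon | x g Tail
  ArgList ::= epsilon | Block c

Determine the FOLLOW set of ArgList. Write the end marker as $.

In Tail ::= c ArgList Args c: add FIRST(Args c) = { c }.
In Tail ::= ArgList Cond Block: add FIRST(Cond Block) = { c, t, x }.
In Cond ::= ArgList Expr c x: add FIRST(Expr c x) = { c, t, x }.
Union: FOLLOW(ArgList) = { c, t, x }.

{ c, t, x }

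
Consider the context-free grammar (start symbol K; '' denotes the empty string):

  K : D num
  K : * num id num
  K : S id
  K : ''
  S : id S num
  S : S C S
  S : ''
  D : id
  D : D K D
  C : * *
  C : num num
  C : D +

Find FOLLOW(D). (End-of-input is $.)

In K : D num: add FIRST(num) = { num }.
In D : D K D: add FIRST(K D) = { *, id, num }.
In D : D K D: D is at the end, add FOLLOW(D) = { *, +, id, num }.
In C : D +: add FIRST(+) = { + }.
Union: FOLLOW(D) = { *, +, id, num }.

{ *, +, id, num }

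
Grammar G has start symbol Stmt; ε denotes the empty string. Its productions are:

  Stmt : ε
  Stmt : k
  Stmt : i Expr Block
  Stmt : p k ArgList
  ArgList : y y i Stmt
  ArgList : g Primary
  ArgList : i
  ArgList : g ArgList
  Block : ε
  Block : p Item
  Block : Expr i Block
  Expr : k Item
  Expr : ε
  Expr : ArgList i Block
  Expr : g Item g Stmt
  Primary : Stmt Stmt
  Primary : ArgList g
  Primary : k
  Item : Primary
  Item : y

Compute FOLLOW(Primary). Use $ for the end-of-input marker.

In ArgList : g Primary: Primary is at the end, add FOLLOW(ArgList) = { $, g, i, k, p, y }.
In Item : Primary: Primary is at the end, add FOLLOW(Item) = { $, g, i, k, p, y }.
Union: FOLLOW(Primary) = { $, g, i, k, p, y }.

{ $, g, i, k, p, y }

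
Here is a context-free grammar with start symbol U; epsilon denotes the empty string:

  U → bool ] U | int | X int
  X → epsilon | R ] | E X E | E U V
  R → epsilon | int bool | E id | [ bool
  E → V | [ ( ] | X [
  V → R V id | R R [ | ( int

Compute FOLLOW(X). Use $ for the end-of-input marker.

{ (, [, ], int }

In U → X int: add FIRST(int) = { int }.
In X → E X E: add FIRST(E) = { (, [, ], int }.
In E → X [: add FIRST([) = { [ }.
Union: FOLLOW(X) = { (, [, ], int }.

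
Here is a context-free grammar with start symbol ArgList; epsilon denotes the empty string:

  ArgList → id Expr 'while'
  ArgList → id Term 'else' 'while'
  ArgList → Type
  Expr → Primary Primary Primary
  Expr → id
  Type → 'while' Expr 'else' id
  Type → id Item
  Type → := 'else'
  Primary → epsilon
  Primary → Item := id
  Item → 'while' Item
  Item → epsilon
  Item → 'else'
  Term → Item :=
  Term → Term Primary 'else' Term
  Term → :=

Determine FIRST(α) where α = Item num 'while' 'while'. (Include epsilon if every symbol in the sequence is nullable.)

Add FIRST(Item)\{epsilon} = { 'else', 'while' }; Item is nullable, continue.
num is a terminal; add {num} and stop.

{ 'else', 'while', num }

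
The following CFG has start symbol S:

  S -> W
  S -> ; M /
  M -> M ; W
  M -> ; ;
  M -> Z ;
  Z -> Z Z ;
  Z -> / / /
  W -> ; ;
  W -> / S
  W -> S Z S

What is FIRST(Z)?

From Z -> Z Z ;: add FIRST(Z) = { / }.
Z -> / / / contributes {/}.
Union: FIRST(Z) = { / }.

{ / }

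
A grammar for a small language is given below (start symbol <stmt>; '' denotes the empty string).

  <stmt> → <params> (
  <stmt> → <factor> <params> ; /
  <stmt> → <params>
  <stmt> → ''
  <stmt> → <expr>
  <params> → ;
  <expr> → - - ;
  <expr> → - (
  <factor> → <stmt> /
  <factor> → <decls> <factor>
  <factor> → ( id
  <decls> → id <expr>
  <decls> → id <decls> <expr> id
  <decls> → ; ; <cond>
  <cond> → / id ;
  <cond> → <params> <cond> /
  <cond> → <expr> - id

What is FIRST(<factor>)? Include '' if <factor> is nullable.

{ (, -, /, ;, id }

From <factor> → <stmt> /: <stmt> nullable, take FIRST(<stmt>) ∪ {/} = { (, -, /, ;, id }.
From <factor> → <decls> <factor>: add FIRST(<decls>) = { ;, id }.
<factor> → ( id contributes {(}.
Union: FIRST(<factor>) = { (, -, /, ;, id }.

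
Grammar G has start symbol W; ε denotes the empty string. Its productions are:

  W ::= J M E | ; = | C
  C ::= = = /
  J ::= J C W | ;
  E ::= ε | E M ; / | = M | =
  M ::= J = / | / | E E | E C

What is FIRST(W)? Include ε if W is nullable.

{ ;, = }

From W ::= J M E: add FIRST(J) = { ; }.
W ::= ; = contributes {;}.
From W ::= C: add FIRST(C) = { = }.
Union: FIRST(W) = { ;, = }.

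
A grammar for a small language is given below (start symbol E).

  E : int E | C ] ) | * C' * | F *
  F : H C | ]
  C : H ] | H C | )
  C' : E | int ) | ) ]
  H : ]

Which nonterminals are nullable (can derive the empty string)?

{ } (none)

No nonterminal has an empty production or an RHS whose symbols are all nullable.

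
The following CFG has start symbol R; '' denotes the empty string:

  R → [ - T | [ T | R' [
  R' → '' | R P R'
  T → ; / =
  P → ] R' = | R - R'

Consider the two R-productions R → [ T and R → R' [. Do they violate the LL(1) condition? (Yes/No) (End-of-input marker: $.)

Yes

FIRST([ T) = { [ } and FIRST(R' [) = { [ }.
Both contain [, so the two alternatives are not disjoint — LL(1) conflict.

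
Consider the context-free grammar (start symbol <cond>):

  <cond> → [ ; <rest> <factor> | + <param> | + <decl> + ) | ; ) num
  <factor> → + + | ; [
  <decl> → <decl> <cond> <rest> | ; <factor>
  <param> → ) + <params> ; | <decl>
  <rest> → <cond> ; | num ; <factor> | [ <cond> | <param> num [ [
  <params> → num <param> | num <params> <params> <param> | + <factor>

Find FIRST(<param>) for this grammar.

{ ), ; }

<param> → ) + <params> ; contributes {)}.
From <param> → <decl>: add FIRST(<decl>) = { ; }.
Union: FIRST(<param>) = { ), ; }.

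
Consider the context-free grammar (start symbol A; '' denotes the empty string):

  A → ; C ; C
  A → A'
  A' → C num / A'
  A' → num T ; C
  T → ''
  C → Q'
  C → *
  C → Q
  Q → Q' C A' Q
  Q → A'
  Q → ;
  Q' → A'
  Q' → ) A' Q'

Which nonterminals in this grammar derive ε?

Directly nullable (have an ''-production): T.
No other nonterminal has a production whose RHS symbols are all nullable.

{ T }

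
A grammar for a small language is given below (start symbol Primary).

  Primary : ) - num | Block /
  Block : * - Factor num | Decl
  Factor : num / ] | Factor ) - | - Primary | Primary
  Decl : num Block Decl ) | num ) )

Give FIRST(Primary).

{ ), *, num }

Primary : ) - num contributes {)}.
From Primary : Block /: add FIRST(Block) = { *, num }.
Union: FIRST(Primary) = { ), *, num }.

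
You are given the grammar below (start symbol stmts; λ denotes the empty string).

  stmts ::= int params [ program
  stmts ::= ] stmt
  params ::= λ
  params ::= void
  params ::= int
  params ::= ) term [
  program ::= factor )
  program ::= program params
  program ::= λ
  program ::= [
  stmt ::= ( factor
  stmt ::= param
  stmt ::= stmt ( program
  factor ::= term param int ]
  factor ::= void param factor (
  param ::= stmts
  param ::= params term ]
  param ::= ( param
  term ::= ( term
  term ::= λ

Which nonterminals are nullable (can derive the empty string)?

{ params, program, term }

Directly nullable (have an λ-production): params, program, term.
No other nonterminal has a production whose RHS symbols are all nullable.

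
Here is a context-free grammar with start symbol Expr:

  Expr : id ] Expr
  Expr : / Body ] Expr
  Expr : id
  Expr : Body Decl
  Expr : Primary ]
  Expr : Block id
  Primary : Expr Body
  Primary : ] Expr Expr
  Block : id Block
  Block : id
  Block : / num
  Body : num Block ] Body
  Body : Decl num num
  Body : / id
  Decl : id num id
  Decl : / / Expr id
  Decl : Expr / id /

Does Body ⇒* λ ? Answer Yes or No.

No nonterminal in this grammar is nullable.
No production of Body has an RHS whose symbols are all nullable, so Body is not nullable.

No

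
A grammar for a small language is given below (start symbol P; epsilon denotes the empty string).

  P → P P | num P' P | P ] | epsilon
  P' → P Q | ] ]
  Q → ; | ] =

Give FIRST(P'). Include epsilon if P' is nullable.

{ ;, ], num }

From P' → P Q: P nullable, take FIRST(P) ∪ FIRST(Q) = { ;, ], num }.
P' → ] ] contributes {]}.
Union: FIRST(P') = { ;, ], num }.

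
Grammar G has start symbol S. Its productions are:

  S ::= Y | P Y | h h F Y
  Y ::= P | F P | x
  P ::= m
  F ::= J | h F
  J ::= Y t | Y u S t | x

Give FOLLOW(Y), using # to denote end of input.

{ #, t, u }

In S ::= Y: Y is at the end, add FOLLOW(S) = { #, t }.
In S ::= P Y: Y is at the end, add FOLLOW(S) = { #, t }.
In S ::= h h F Y: Y is at the end, add FOLLOW(S) = { #, t }.
In J ::= Y t: add FIRST(t) = { t }.
In J ::= Y u S t: add FIRST(u S t) = { u }.
Union: FOLLOW(Y) = { #, t, u }.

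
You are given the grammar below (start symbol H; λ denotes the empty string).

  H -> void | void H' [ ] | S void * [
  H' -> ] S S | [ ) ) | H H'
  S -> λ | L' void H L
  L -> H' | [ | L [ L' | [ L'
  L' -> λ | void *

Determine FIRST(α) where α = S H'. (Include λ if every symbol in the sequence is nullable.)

{ [, ], void }

Add FIRST(S)\{λ} = { void }; S is nullable, continue.
Add FIRST(H') = { [, ], void }; H' is not nullable, stop.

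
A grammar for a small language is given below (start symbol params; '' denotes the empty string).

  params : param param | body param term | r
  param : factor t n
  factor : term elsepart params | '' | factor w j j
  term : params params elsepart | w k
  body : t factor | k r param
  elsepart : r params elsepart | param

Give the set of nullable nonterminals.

Directly nullable (have an ''-production): factor.
No other nonterminal has a production whose RHS symbols are all nullable.

{ factor }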